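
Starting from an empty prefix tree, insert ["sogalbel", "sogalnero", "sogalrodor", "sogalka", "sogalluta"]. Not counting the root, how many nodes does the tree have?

For each word, the new-node count is its length minus the longest prefix already in the trie:
  "sogalbel" → 8 new (s, o, g, a, l, b, e, l)
  "sogalnero" → prefix "sogal" already present; 4 new (n, e, r, o)
  "sogalrodor" → prefix "sogal" already present; 5 new (r, o, d, o, r)
  "sogalka" → prefix "sogal" already present; 2 new (k, a)
  "sogalluta" → prefix "sogal" already present; 4 new (l, u, t, a)
Total nodes = 8 + 4 + 5 + 2 + 4 = 23

23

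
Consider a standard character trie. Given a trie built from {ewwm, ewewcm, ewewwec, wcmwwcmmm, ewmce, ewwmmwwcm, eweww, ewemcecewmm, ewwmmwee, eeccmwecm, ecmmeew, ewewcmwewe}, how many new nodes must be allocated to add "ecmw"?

The longest prefix of "ecmw" already in the trie is "ecm" (length 3).
So 4 − 3 = 1 new nodes.

1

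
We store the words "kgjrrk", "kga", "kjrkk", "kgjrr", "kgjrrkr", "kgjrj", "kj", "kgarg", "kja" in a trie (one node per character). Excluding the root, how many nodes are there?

16

Count nodes per top-level branch (shared prefixes stored once):
  'k'-branch (kga, kgarg, kgjrj, kgjrr, kgjrrk, kgjrrkr, kj, kja, kjrkk): 16 nodes
Sum: 16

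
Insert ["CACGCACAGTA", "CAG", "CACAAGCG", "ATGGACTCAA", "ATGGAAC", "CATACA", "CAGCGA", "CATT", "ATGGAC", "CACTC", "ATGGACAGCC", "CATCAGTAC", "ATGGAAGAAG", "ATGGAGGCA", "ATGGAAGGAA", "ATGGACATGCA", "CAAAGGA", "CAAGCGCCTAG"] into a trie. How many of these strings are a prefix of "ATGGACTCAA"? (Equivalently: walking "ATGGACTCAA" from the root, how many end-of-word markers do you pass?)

2

Walk "ATGGACTCAA" from the root; an end-of-word marker is hit whenever a stored word is a prefix of "ATGGACTCAA".
Prefixes of the query that are stored words: "ATGGAC", "ATGGACTCAA"
Count: 2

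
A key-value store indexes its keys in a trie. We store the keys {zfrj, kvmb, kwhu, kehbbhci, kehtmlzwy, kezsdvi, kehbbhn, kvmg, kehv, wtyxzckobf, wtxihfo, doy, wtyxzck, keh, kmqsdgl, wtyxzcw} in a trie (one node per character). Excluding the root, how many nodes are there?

Trace insertions, counting only characters that open a new branch:
  "zfrj" → 4 new (z, f, r, j)
  "kvmb" → 4 new (k, v, m, b)
  "kwhu" → prefix "k" already present; 3 new (w, h, u)
  "kehbbhci" → prefix "k" already present; 7 new (e, h, b, b, h, c, i)
  "kehtmlzwy" → prefix "keh" already present; 6 new (t, m, l, z, w, y)
  "kezsdvi" → prefix "ke" already present; 5 new (z, s, d, v, i)
  "kehbbhn" → prefix "kehbbh" already present; 1 new (n)
  "kvmg" → prefix "kvm" already present; 1 new (g)
  "kehv" → prefix "keh" already present; 1 new (v)
  "wtyxzckobf" → 10 new (w, t, y, x, z, c, k, o, b, f)
  "wtxihfo" → prefix "wt" already present; 5 new (x, i, h, f, o)
  "doy" → 3 new (d, o, y)
  "wtyxzck" → prefix "wtyxzck" already present; 0 new (none)
  "keh" → prefix "keh" already present; 0 new (none)
  "kmqsdgl" → prefix "k" already present; 6 new (m, q, s, d, g, l)
  "wtyxzcw" → prefix "wtyxzc" already present; 1 new (w)
Total nodes = 4 + 4 + 3 + 7 + 6 + 5 + 1 + 1 + 1 + 10 + 5 + 3 + 0 + 0 + 6 + 1 = 57

57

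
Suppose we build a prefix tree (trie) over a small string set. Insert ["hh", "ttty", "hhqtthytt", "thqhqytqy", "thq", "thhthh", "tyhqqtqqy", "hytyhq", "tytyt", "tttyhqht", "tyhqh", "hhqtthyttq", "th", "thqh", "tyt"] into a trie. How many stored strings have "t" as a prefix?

11

Traverse to the node for "t", then collect every word in that subtree.
Matches: "th", "thhthh", "thq", "thqh", "thqhqytqy", "ttty", "tttyhqht", "tyhqh", "tyhqqtqqy", "tyt", "tytyt"
Count: 11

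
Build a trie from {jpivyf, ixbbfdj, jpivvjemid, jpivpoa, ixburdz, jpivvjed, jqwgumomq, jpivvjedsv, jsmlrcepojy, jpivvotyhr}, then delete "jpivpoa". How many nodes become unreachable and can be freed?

3

Walk "jpivpoa" from the leaf back toward the root, removing each node that no remaining word uses.
The suffix "poa" (3 nodes) is used only by "jpivpoa"; the node for "jpiv" still has the child "y", so pruning stops there.
Nodes removed: 3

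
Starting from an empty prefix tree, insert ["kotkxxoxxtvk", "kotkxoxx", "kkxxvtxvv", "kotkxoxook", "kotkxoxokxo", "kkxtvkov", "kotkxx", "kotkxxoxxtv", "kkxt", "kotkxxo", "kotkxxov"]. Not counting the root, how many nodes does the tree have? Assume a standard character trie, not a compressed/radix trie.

Count nodes per top-level branch (shared prefixes stored once):
  'k'-branch (kkxt, kkxtvkov, kkxxvtxvv, kotkxoxokxo, kotkxoxook, kotkxoxx, kotkxx, kotkxxo, kotkxxov, kotkxxoxxtv, kotkxxoxxtvk): 35 nodes
Sum: 35

35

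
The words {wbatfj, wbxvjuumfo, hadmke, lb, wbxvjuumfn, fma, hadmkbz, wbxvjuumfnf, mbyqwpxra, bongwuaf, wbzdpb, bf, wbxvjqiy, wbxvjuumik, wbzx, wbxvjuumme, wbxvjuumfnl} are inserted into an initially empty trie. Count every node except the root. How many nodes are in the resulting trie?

60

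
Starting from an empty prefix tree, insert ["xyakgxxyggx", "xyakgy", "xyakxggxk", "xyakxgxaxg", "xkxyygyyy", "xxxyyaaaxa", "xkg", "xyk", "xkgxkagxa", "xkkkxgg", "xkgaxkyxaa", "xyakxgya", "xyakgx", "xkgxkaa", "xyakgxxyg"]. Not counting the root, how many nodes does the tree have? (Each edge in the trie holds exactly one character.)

61

Insert word by word; a character creates a node only if that edge doesn't already exist:
  "xyakgxxyggx" → 11 new (x, y, a, k, g, x, x, y, g, g, x)
  "xyakgy" → prefix "xyakg" already present; 1 new (y)
  "xyakxggxk" → prefix "xyak" already present; 5 new (x, g, g, x, k)
  "xyakxgxaxg" → prefix "xyakxg" already present; 4 new (x, a, x, g)
  "xkxyygyyy" → prefix "x" already present; 8 new (k, x, y, y, g, y, y, y)
  "xxxyyaaaxa" → prefix "x" already present; 9 new (x, x, y, y, a, a, a, x, a)
  "xkg" → prefix "xk" already present; 1 new (g)
  "xyk" → prefix "xy" already present; 1 new (k)
  "xkgxkagxa" → prefix "xkg" already present; 6 new (x, k, a, g, x, a)
  "xkkkxgg" → prefix "xk" already present; 5 new (k, k, x, g, g)
  "xkgaxkyxaa" → prefix "xkg" already present; 7 new (a, x, k, y, x, a, a)
  "xyakxgya" → prefix "xyakxg" already present; 2 new (y, a)
  "xyakgx" → prefix "xyakgx" already present; 0 new (none)
  "xkgxkaa" → prefix "xkgxka" already present; 1 new (a)
  "xyakgxxyg" → prefix "xyakgxxyg" already present; 0 new (none)
Total nodes = 11 + 1 + 5 + 4 + 8 + 9 + 1 + 1 + 6 + 5 + 7 + 2 + 0 + 1 + 0 = 61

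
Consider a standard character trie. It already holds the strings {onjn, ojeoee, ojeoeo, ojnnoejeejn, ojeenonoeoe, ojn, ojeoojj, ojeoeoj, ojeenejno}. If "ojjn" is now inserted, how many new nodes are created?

"oj" is already a path in the trie; the remaining "jn" must be added.
Each of the 2 remaining characters creates one node.

2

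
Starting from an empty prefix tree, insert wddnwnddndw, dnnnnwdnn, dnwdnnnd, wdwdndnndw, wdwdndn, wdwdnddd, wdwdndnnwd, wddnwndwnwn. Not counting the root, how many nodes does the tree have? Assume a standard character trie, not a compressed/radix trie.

For each word, the new-node count is its length minus the longest prefix already in the trie:
  "wddnwnddndw" → 11 new (w, d, d, n, w, n, d, d, n, d, w)
  "dnnnnwdnn" → 9 new (d, n, n, n, n, w, d, n, n)
  "dnwdnnnd" → prefix "dn" already present; 6 new (w, d, n, n, n, d)
  "wdwdndnndw" → prefix "wd" already present; 8 new (w, d, n, d, n, n, d, w)
  "wdwdndn" → prefix "wdwdndn" already present; 0 new (none)
  "wdwdnddd" → prefix "wdwdnd" already present; 2 new (d, d)
  "wdwdndnnwd" → prefix "wdwdndnn" already present; 2 new (w, d)
  "wddnwndwnwn" → prefix "wddnwnd" already present; 4 new (w, n, w, n)
Total nodes = 11 + 9 + 6 + 8 + 0 + 2 + 2 + 4 = 42

42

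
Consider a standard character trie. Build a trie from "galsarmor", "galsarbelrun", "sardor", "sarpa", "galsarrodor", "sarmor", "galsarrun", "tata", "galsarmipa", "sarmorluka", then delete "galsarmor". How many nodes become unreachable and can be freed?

A node on "galsarmor"'s path can go only if nothing else ends at it or branches off below it.
The suffix "or" (2 nodes) is used only by "galsarmor"; the node for "galsarm" still has the child "i", so pruning stops there.
Nodes removed: 2

2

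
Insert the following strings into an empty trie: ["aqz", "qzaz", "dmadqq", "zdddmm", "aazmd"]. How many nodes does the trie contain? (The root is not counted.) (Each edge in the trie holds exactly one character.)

23

Insert word by word; a character creates a node only if that edge doesn't already exist:
  "aqz" → 3 new (a, q, z)
  "qzaz" → 4 new (q, z, a, z)
  "dmadqq" → 6 new (d, m, a, d, q, q)
  "zdddmm" → 6 new (z, d, d, d, m, m)
  "aazmd" → prefix "a" already present; 4 new (a, z, m, d)
Total nodes = 3 + 4 + 6 + 6 + 4 = 23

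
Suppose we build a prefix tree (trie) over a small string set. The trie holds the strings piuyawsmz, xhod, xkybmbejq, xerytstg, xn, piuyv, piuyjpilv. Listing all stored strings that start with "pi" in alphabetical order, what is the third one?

piuyv

DFS of the "pi" subtree visits, in order: "piuyawsmz", "piuyjpilv", "piuyv"
Position 3: piuyv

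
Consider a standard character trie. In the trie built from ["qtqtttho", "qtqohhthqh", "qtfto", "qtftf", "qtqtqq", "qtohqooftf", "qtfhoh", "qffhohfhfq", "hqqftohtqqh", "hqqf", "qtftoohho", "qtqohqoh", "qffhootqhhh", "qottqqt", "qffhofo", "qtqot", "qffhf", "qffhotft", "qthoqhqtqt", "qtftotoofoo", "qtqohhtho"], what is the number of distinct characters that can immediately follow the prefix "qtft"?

2

The children of the "qtft" node are the distinct next characters among strings starting with "qtft".
Characters that immediately follow "qtft" among the stored strings: {f, o}.
That node has 2 child edges.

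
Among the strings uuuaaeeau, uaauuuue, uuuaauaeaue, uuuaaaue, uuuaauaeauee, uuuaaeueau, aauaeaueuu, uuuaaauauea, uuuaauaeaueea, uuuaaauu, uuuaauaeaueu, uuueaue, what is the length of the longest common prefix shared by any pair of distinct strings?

Look for the deepest trie node that still has at least two words in its subtree.
"uuuaauaeauee" and "uuuaauaeaueea" agree on "uuuaauaeauee" (12 characters) before diverging; nothing deeper is shared.
Longest shared-prefix length: 12

12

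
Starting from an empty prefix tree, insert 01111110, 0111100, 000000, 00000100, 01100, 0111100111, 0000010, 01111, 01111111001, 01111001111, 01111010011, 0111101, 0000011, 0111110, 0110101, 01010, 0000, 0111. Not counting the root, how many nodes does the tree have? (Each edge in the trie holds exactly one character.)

41

Count nodes per top-level branch (shared prefixes stored once):
  '0'-branch (0000, 000000, 0000010, 00000100, 0000011, 01010, 01100, 0110101, 0111, 01111, 0111100, 0111100111, 01111001111, 0111101, 01111010011, 0111110, 01111110, 01111111001): 41 nodes
Sum: 41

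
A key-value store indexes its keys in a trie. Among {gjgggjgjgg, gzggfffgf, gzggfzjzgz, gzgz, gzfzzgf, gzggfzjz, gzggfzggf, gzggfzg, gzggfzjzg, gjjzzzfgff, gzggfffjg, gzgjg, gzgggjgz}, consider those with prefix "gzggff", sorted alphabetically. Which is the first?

DFS of the "gzggff" subtree visits, in order: "gzggfffgf", "gzggfffjg"
Position 1: gzggfffgf

gzggfffgf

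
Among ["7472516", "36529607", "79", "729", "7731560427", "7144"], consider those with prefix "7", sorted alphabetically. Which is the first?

Words with prefix "7", in lexicographic order: "7144", "729", "7472516", "7731560427", "79"
Position 1: 7144

7144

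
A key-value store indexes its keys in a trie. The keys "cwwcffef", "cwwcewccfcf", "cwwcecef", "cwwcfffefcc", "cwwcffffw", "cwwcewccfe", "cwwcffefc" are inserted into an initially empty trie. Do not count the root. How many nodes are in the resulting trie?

Trace insertions, counting only characters that open a new branch:
  "cwwcffef" → 8 new (c, w, w, c, f, f, e, f)
  "cwwcewccfcf" → prefix "cwwc" already present; 7 new (e, w, c, c, f, c, f)
  "cwwcecef" → prefix "cwwce" already present; 3 new (c, e, f)
  "cwwcfffefcc" → prefix "cwwcff" already present; 5 new (f, e, f, c, c)
  "cwwcffffw" → prefix "cwwcfff" already present; 2 new (f, w)
  "cwwcewccfe" → prefix "cwwcewccf" already present; 1 new (e)
  "cwwcffefc" → prefix "cwwcffef" already present; 1 new (c)
Total nodes = 8 + 7 + 3 + 5 + 2 + 1 + 1 = 27

27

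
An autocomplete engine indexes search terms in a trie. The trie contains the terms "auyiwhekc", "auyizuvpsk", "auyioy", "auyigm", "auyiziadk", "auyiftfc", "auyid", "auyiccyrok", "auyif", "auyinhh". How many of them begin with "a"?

10

Filter for entries beginning with "a":
Words under "a": auyiccyrok, auyid, auyif, auyiftfc, auyigm, auyinhh, auyioy, auyiwhekc, auyiziadk, auyizuvpsk
Count: 10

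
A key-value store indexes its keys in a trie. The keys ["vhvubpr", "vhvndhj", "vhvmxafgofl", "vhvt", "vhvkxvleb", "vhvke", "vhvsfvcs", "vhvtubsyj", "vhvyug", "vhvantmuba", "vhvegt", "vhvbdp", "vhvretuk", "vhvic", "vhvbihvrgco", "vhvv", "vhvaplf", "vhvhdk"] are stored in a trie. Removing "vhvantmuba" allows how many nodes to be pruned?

6

After clearing the end-marker at "vhvantmuba", prune upward until reaching a node still needed by another word.
The suffix "ntmuba" (6 nodes) is used only by "vhvantmuba"; the node for "vhva" still has the child "p", so pruning stops there.
Nodes removed: 6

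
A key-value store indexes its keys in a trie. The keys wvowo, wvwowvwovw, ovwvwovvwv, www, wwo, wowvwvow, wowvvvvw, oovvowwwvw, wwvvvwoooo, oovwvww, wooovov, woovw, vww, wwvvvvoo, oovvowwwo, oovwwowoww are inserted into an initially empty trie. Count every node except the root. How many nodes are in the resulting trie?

78

Insert word by word; a character creates a node only if that edge doesn't already exist:
  "wvowo" → 5 new (w, v, o, w, o)
  "wvwowvwovw" → prefix "wv" already present; 8 new (w, o, w, v, w, o, v, w)
  "ovwvwovvwv" → 10 new (o, v, w, v, w, o, v, v, w, v)
  "www" → prefix "w" already present; 2 new (w, w)
  "wwo" → prefix "ww" already present; 1 new (o)
  "wowvwvow" → prefix "w" already present; 7 new (o, w, v, w, v, o, w)
  "wowvvvvw" → prefix "wowv" already present; 4 new (v, v, v, w)
  "oovvowwwvw" → prefix "o" already present; 9 new (o, v, v, o, w, w, w, v, w)
  "wwvvvwoooo" → prefix "ww" already present; 8 new (v, v, v, w, o, o, o, o)
  "oovwvww" → prefix "oov" already present; 4 new (w, v, w, w)
  "wooovov" → prefix "wo" already present; 5 new (o, o, v, o, v)
  "woovw" → prefix "woo" already present; 2 new (v, w)
  "vww" → 3 new (v, w, w)
  "wwvvvvoo" → prefix "wwvvv" already present; 3 new (v, o, o)
  "oovvowwwo" → prefix "oovvowww" already present; 1 new (o)
  "oovwwowoww" → prefix "oovw" already present; 6 new (w, o, w, o, w, w)
Total nodes = 5 + 8 + 10 + 2 + 1 + 7 + 4 + 9 + 8 + 4 + 5 + 2 + 3 + 3 + 1 + 6 = 78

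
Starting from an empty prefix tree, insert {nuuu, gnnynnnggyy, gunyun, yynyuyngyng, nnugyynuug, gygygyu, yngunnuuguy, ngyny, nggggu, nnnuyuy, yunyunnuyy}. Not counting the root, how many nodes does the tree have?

78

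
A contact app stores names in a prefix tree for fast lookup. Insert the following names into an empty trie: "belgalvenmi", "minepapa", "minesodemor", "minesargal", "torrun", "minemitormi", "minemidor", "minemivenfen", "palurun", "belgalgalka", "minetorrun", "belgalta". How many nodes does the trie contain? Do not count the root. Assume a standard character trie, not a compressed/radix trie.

73

Trace insertions, counting only characters that open a new branch:
  "belgalvenmi" → 11 new (b, e, l, g, a, l, v, e, n, m, i)
  "minepapa" → 8 new (m, i, n, e, p, a, p, a)
  "minesodemor" → prefix "mine" already present; 7 new (s, o, d, e, m, o, r)
  "minesargal" → prefix "mines" already present; 5 new (a, r, g, a, l)
  "torrun" → 6 new (t, o, r, r, u, n)
  "minemitormi" → prefix "mine" already present; 7 new (m, i, t, o, r, m, i)
  "minemidor" → prefix "minemi" already present; 3 new (d, o, r)
  "minemivenfen" → prefix "minemi" already present; 6 new (v, e, n, f, e, n)
  "palurun" → 7 new (p, a, l, u, r, u, n)
  "belgalgalka" → prefix "belgal" already present; 5 new (g, a, l, k, a)
  "minetorrun" → prefix "mine" already present; 6 new (t, o, r, r, u, n)
  "belgalta" → prefix "belgal" already present; 2 new (t, a)
Total nodes = 11 + 8 + 7 + 5 + 6 + 7 + 3 + 6 + 7 + 5 + 6 + 2 = 73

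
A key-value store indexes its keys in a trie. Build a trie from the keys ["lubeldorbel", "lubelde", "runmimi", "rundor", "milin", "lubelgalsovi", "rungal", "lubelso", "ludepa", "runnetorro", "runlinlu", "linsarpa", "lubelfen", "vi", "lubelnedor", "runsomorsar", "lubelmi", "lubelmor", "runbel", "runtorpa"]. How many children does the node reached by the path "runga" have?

1

Walk "runga" from the root, arriving at one node.
Distinct next characters after "runga": l.
That node has 1 child edge.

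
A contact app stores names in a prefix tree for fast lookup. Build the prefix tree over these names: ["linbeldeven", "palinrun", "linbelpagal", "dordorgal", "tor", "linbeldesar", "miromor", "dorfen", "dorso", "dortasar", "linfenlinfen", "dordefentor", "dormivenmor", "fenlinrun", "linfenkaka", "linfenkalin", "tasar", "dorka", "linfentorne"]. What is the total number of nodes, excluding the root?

Trace insertions, counting only characters that open a new branch:
  "linbeldeven" → 11 new (l, i, n, b, e, l, d, e, v, e, n)
  "palinrun" → 8 new (p, a, l, i, n, r, u, n)
  "linbelpagal" → prefix "linbel" already present; 5 new (p, a, g, a, l)
  "dordorgal" → 9 new (d, o, r, d, o, r, g, a, l)
  "tor" → 3 new (t, o, r)
  "linbeldesar" → prefix "linbelde" already present; 3 new (s, a, r)
  "miromor" → 7 new (m, i, r, o, m, o, r)
  "dorfen" → prefix "dor" already present; 3 new (f, e, n)
  "dorso" → prefix "dor" already present; 2 new (s, o)
  "dortasar" → prefix "dor" already present; 5 new (t, a, s, a, r)
  "linfenlinfen" → prefix "lin" already present; 9 new (f, e, n, l, i, n, f, e, n)
  "dordefentor" → prefix "dord" already present; 7 new (e, f, e, n, t, o, r)
  "dormivenmor" → prefix "dor" already present; 8 new (m, i, v, e, n, m, o, r)
  "fenlinrun" → 9 new (f, e, n, l, i, n, r, u, n)
  "linfenkaka" → prefix "linfen" already present; 4 new (k, a, k, a)
  "linfenkalin" → prefix "linfenka" already present; 3 new (l, i, n)
  "tasar" → prefix "t" already present; 4 new (a, s, a, r)
  "dorka" → prefix "dor" already present; 2 new (k, a)
  "linfentorne" → prefix "linfen" already present; 5 new (t, o, r, n, e)
Total nodes = 11 + 8 + 5 + 9 + 3 + 3 + 7 + 3 + 2 + 5 + 9 + 7 + 8 + 9 + 4 + 3 + 4 + 2 + 5 = 107

107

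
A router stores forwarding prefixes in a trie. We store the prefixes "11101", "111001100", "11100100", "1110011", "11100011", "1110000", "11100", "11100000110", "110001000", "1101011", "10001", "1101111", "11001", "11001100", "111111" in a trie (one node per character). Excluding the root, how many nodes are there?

Count nodes per top-level branch (shared prefixes stored once):
  '1'-branch (10001, 110001000, 11001, 11001100, 1101011, 1101111, 11100, 1110000, 11100000110, 11100011, 11100100, 1110011, 111001100, 11101, 111111): 45 nodes
Sum: 45

45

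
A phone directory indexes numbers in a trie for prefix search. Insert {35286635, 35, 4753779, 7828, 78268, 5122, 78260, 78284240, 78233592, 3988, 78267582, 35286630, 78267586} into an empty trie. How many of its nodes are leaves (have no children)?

11

A leaf is a node with no children — equivalently, the end of a word that is not a proper prefix of any other stored word.
Those words: "35286630", "35286635", "3988", "4753779", "5122", "78233592", "78260", "78267582", "78267586", "78268", "78284240"
Leaf count: 11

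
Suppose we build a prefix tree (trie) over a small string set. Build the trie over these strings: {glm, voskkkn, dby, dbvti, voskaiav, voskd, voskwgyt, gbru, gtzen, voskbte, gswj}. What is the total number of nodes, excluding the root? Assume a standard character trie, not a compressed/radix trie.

38

For each word, the new-node count is its length minus the longest prefix already in the trie:
  "glm" → 3 new (g, l, m)
  "voskkkn" → 7 new (v, o, s, k, k, k, n)
  "dby" → 3 new (d, b, y)
  "dbvti" → prefix "db" already present; 3 new (v, t, i)
  "voskaiav" → prefix "vosk" already present; 4 new (a, i, a, v)
  "voskd" → prefix "vosk" already present; 1 new (d)
  "voskwgyt" → prefix "vosk" already present; 4 new (w, g, y, t)
  "gbru" → prefix "g" already present; 3 new (b, r, u)
  "gtzen" → prefix "g" already present; 4 new (t, z, e, n)
  "voskbte" → prefix "vosk" already present; 3 new (b, t, e)
  "gswj" → prefix "g" already present; 3 new (s, w, j)
Total nodes = 3 + 7 + 3 + 3 + 4 + 1 + 4 + 3 + 4 + 3 + 3 = 38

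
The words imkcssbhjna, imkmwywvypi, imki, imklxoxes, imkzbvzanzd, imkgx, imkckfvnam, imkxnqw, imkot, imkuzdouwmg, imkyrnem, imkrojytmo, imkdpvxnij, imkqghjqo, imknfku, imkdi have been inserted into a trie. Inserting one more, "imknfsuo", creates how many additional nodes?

3

"imknf" is already a path in the trie; the remaining "suo" must be added.
So 8 − 5 = 3 new nodes.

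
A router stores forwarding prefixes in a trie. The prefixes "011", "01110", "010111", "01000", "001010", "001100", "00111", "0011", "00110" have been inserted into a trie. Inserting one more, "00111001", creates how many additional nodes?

3

Walking "00111001" from the root, the first 5 characters ("00111") follow existing edges; "0" is the first miss.
So 8 − 5 = 3 new nodes.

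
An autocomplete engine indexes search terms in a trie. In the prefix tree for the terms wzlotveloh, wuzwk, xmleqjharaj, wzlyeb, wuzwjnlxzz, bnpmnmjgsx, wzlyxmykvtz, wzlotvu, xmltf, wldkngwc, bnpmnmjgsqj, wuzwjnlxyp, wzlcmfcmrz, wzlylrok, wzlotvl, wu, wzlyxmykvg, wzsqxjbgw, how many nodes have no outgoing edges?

A leaf is a node with no children — equivalently, the end of a word that is not a proper prefix of any other stored word.
Those words: "bnpmnmjgsqj", "bnpmnmjgsx", "wldkngwc", "wuzwjnlxyp", "wuzwjnlxzz", "wuzwk", "wzlcmfcmrz", "wzlotveloh", "wzlotvl", "wzlotvu", "wzlyeb", "wzlylrok", "wzlyxmykvg", "wzlyxmykvtz", "wzsqxjbgw", "xmleqjharaj", "xmltf"
Leaf count: 17

17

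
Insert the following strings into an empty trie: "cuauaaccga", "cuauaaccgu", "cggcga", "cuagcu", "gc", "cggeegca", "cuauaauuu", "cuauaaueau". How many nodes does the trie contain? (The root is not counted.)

32

Insert word by word; a character creates a node only if that edge doesn't already exist:
  "cuauaaccga" → 10 new (c, u, a, u, a, a, c, c, g, a)
  "cuauaaccgu" → prefix "cuauaaccg" already present; 1 new (u)
  "cggcga" → prefix "c" already present; 5 new (g, g, c, g, a)
  "cuagcu" → prefix "cua" already present; 3 new (g, c, u)
  "gc" → 2 new (g, c)
  "cggeegca" → prefix "cgg" already present; 5 new (e, e, g, c, a)
  "cuauaauuu" → prefix "cuauaa" already present; 3 new (u, u, u)
  "cuauaaueau" → prefix "cuauaau" already present; 3 new (e, a, u)
Total nodes = 10 + 1 + 5 + 3 + 2 + 5 + 3 + 3 = 32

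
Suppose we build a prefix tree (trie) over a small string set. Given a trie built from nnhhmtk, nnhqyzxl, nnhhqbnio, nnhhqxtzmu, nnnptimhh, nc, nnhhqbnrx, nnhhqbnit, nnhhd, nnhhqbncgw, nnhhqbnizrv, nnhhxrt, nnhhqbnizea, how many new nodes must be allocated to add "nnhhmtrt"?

"nnhhmt" is already a path in the trie; the remaining "rt" must be added.
New nodes needed: |"nnhhmtrt"| − 6 = 8 − 6 = 2.

2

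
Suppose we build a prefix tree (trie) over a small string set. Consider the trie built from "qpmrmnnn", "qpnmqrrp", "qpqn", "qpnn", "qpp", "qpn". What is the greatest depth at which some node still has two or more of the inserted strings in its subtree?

Look for the deepest trie node that still has at least two words in its subtree.
e.g. "qpn" and "qpnmqrrp" share the prefix "qpn" of length 3; no pair shares a longer one.
Longest shared-prefix length: 3

3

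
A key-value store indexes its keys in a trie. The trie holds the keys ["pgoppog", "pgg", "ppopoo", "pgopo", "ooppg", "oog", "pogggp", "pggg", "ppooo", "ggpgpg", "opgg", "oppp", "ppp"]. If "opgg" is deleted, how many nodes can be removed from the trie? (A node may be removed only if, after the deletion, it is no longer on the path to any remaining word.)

Walk "opgg" from the leaf back toward the root, removing each node that no remaining word uses.
The suffix "gg" (2 nodes) is used only by "opgg"; the node for "op" still has the child "p", so pruning stops there.
Nodes removed: 2

2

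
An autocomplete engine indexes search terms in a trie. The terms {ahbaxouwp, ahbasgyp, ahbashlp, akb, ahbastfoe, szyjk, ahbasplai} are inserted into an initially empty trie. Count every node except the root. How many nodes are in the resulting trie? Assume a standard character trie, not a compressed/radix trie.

For each word, the new-node count is its length minus the longest prefix already in the trie:
  "ahbaxouwp" → 9 new (a, h, b, a, x, o, u, w, p)
  "ahbasgyp" → prefix "ahba" already present; 4 new (s, g, y, p)
  "ahbashlp" → prefix "ahbas" already present; 3 new (h, l, p)
  "akb" → prefix "a" already present; 2 new (k, b)
  "ahbastfoe" → prefix "ahbas" already present; 4 new (t, f, o, e)
  "szyjk" → 5 new (s, z, y, j, k)
  "ahbasplai" → prefix "ahbas" already present; 4 new (p, l, a, i)
Total nodes = 9 + 4 + 3 + 2 + 4 + 5 + 4 = 31

31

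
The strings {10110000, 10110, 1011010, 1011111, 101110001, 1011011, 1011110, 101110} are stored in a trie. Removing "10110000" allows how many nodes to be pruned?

Walk "10110000" from the leaf back toward the root, removing each node that no remaining word uses.
The suffix "000" (3 nodes) is used only by "10110000"; the node for "10110" still has the child "1", so pruning stops there.
Nodes removed: 3

3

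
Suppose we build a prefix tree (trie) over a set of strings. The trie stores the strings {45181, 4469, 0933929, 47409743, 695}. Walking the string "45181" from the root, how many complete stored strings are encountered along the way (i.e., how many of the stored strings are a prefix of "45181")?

1

Check each prefix of "45181" against the stored set — each match is an end-marker on the path.
Prefixes of the query that are stored words: "45181"
Count: 1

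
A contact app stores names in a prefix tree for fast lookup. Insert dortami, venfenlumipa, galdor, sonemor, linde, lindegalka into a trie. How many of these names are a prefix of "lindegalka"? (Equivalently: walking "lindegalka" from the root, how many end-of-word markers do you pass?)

2

Check each prefix of "lindegalka" against the stored set — each match is an end-marker on the path.
Prefixes of the query that are stored words: "linde", "lindegalka"
Count: 2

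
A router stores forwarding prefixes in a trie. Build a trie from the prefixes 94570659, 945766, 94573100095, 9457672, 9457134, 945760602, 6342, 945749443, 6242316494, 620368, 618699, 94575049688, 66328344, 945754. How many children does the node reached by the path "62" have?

2

The children of the "62" node are the distinct next characters among strings starting with "62".
Characters that immediately follow "62" among the stored strings: {0, 4}.
That node has 2 child edges.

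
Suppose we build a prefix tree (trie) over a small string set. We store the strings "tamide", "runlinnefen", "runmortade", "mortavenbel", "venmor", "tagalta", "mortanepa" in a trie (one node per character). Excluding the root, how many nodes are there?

Insert word by word; a character creates a node only if that edge doesn't already exist:
  "tamide" → 6 new (t, a, m, i, d, e)
  "runlinnefen" → 11 new (r, u, n, l, i, n, n, e, f, e, n)
  "runmortade" → prefix "run" already present; 7 new (m, o, r, t, a, d, e)
  "mortavenbel" → 11 new (m, o, r, t, a, v, e, n, b, e, l)
  "venmor" → 6 new (v, e, n, m, o, r)
  "tagalta" → prefix "ta" already present; 5 new (g, a, l, t, a)
  "mortanepa" → prefix "morta" already present; 4 new (n, e, p, a)
Total nodes = 6 + 11 + 7 + 11 + 6 + 5 + 4 = 50

50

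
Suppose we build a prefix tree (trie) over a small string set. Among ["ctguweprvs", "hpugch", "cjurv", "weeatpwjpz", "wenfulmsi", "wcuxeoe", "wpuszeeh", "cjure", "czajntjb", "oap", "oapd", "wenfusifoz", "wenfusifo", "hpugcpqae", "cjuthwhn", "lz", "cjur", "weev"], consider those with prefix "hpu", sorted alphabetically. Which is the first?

Filter for "hpu…" and sort: "hpugch", "hpugcpqae"
The 1st is hpugch.

hpugch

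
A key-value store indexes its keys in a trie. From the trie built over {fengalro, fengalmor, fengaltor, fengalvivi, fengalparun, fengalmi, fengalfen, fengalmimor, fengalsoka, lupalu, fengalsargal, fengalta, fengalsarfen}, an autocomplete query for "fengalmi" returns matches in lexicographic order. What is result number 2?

Words with prefix "fengalmi", in lexicographic order: "fengalmi", "fengalmimor"
Position 2: fengalmimor

fengalmimor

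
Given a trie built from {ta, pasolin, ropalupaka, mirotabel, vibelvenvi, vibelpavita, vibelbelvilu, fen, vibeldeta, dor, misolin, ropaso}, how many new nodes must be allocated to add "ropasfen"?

3

"ropas" is already a path in the trie; the remaining "fen" must be added.
Each of the 3 remaining characters creates one node.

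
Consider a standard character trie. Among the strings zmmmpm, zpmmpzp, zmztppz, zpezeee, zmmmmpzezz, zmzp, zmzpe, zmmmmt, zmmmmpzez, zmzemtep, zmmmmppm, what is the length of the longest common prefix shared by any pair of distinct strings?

The deepest shared node is where two words last agree before diverging.
e.g. "zmmmmpzez" and "zmmmmpzezz" share the prefix "zmmmmpzez" of length 9; no pair shares a longer one.
Longest shared-prefix length: 9

9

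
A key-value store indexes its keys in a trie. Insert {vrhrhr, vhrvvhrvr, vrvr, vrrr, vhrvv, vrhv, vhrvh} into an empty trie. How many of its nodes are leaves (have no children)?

6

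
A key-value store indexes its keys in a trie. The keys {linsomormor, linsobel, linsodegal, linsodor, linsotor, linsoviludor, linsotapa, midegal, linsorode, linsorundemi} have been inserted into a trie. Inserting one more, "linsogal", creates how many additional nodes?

3

Walking "linsogal" from the root, the first 5 characters ("linso") follow existing edges; "g" is the first miss.
Each of the 3 remaining characters creates one node.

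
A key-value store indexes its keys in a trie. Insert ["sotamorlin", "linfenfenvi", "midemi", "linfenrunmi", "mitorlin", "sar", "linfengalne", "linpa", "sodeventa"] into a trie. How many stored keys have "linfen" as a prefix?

Traverse to the node for "linfen", then collect every word in that subtree.
Words under "linfen": linfenfenvi, linfengalne, linfenrunmi
Count: 3

3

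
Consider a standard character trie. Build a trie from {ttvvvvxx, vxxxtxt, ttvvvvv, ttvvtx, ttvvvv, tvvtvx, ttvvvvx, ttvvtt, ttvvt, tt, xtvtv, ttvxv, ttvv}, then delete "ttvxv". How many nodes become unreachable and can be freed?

Walk "ttvxv" from the leaf back toward the root, removing each node that no remaining word uses.
The suffix "xv" (2 nodes) is used only by "ttvxv"; the node for "ttv" still has the child "v", so pruning stops there.
Nodes removed: 2

2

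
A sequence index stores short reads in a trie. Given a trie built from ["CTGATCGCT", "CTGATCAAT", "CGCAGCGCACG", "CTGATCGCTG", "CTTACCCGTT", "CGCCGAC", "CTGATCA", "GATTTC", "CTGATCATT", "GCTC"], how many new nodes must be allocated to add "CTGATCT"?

"CTGATC" is already a path in the trie; the remaining "T" must be added.
New nodes needed: |"CTGATCT"| − 6 = 7 − 6 = 1.

1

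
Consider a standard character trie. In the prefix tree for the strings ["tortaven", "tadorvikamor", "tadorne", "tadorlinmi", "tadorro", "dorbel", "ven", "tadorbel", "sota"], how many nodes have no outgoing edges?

9

Leaves are exactly the stored words that no other stored word extends.
Those words: "dorbel", "sota", "tadorbel", "tadorlinmi", "tadorne", "tadorro", "tadorvikamor", "tortaven", "ven"
Leaf count: 9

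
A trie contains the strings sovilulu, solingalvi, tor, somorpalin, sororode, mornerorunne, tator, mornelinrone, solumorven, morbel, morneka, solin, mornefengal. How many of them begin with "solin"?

2

Traverse to the node for "solin", then collect every word in that subtree.
Words under "solin": solin, solingalvi
Count: 2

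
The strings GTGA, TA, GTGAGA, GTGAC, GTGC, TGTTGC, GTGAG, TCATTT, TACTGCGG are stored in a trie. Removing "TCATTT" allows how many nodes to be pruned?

5

Walk "TCATTT" from the leaf back toward the root, removing each node that no remaining word uses.
The suffix "CATTT" (5 nodes) is used only by "TCATTT"; the node for "T" still has the child "A", so pruning stops there.
Nodes removed: 5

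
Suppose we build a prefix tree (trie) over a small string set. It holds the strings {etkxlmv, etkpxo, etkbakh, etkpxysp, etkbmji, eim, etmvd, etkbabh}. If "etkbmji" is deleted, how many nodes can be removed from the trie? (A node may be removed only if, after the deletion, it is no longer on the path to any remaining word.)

3

Walk "etkbmji" from the leaf back toward the root, removing each node that no remaining word uses.
The suffix "mji" (3 nodes) is used only by "etkbmji"; the node for "etkb" still has the child "a", so pruning stops there.
Nodes removed: 3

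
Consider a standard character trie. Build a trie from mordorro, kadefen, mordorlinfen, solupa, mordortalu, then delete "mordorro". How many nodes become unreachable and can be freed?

2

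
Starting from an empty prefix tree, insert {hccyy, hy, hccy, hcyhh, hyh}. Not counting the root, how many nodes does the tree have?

Trace insertions, counting only characters that open a new branch:
  "hccyy" → 5 new (h, c, c, y, y)
  "hy" → prefix "h" already present; 1 new (y)
  "hccy" → prefix "hccy" already present; 0 new (none)
  "hcyhh" → prefix "hc" already present; 3 new (y, h, h)
  "hyh" → prefix "hy" already present; 1 new (h)
Total nodes = 5 + 1 + 0 + 3 + 1 = 10

10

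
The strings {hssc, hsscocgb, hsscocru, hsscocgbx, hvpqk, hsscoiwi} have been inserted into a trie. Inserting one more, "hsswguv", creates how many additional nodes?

4

Walking "hsswguv" from the root, the first 3 characters ("hss") follow existing edges; "w" is the first miss.
So 7 − 3 = 4 new nodes.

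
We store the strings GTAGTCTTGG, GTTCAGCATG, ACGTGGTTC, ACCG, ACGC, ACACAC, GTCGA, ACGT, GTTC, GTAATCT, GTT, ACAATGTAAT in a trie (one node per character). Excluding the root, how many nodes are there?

48

For each word, the new-node count is its length minus the longest prefix already in the trie:
  "GTAGTCTTGG" → 10 new (G, T, A, G, T, C, T, T, G, G)
  "GTTCAGCATG" → prefix "GT" already present; 8 new (T, C, A, G, C, A, T, G)
  "ACGTGGTTC" → 9 new (A, C, G, T, G, G, T, T, C)
  "ACCG" → prefix "AC" already present; 2 new (C, G)
  "ACGC" → prefix "ACG" already present; 1 new (C)
  "ACACAC" → prefix "AC" already present; 4 new (A, C, A, C)
  "GTCGA" → prefix "GT" already present; 3 new (C, G, A)
  "ACGT" → prefix "ACGT" already present; 0 new (none)
  "GTTC" → prefix "GTTC" already present; 0 new (none)
  "GTAATCT" → prefix "GTA" already present; 4 new (A, T, C, T)
  "GTT" → prefix "GTT" already present; 0 new (none)
  "ACAATGTAAT" → prefix "ACA" already present; 7 new (A, T, G, T, A, A, T)
Total nodes = 10 + 8 + 9 + 2 + 1 + 4 + 3 + 0 + 0 + 4 + 0 + 7 = 48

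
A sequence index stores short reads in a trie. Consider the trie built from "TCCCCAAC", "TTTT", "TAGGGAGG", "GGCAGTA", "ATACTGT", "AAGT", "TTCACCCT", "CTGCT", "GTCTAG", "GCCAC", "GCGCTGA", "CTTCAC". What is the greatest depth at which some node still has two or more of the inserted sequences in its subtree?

2

Look for the deepest trie node that still has at least two words in its subtree.
"CTGCT" and "CTTCAC" agree on "CT" (2 characters) before diverging; nothing deeper is shared.
Longest shared-prefix length: 2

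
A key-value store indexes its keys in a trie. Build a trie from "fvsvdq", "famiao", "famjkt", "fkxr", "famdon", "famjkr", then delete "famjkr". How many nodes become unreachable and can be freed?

1

Walk "famjkr" from the leaf back toward the root, removing each node that no remaining word uses.
The suffix "r" (1 node) is used only by "famjkr"; the node for "famjk" still has the child "t", so pruning stops there.
Nodes removed: 1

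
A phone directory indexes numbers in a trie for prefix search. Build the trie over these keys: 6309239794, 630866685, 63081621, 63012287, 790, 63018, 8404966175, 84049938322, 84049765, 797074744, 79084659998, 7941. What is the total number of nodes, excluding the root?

65

For each word, the new-node count is its length minus the longest prefix already in the trie:
  "6309239794" → 10 new (6, 3, 0, 9, 2, 3, 9, 7, 9, 4)
  "630866685" → prefix "630" already present; 6 new (8, 6, 6, 6, 8, 5)
  "63081621" → prefix "6308" already present; 4 new (1, 6, 2, 1)
  "63012287" → prefix "630" already present; 5 new (1, 2, 2, 8, 7)
  "790" → 3 new (7, 9, 0)
  "63018" → prefix "6301" already present; 1 new (8)
  "8404966175" → 10 new (8, 4, 0, 4, 9, 6, 6, 1, 7, 5)
  "84049938322" → prefix "84049" already present; 6 new (9, 3, 8, 3, 2, 2)
  "84049765" → prefix "84049" already present; 3 new (7, 6, 5)
  "797074744" → prefix "79" already present; 7 new (7, 0, 7, 4, 7, 4, 4)
  "79084659998" → prefix "790" already present; 8 new (8, 4, 6, 5, 9, 9, 9, 8)
  "7941" → prefix "79" already present; 2 new (4, 1)
Total nodes = 10 + 6 + 4 + 5 + 3 + 1 + 10 + 6 + 3 + 7 + 8 + 2 = 65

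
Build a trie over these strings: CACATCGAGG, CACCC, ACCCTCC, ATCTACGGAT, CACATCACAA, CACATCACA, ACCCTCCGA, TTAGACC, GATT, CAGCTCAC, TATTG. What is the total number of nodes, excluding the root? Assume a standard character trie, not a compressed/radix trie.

For each word, the new-node count is its length minus the longest prefix already in the trie:
  "CACATCGAGG" → 10 new (C, A, C, A, T, C, G, A, G, G)
  "CACCC" → prefix "CAC" already present; 2 new (C, C)
  "ACCCTCC" → 7 new (A, C, C, C, T, C, C)
  "ATCTACGGAT" → prefix "A" already present; 9 new (T, C, T, A, C, G, G, A, T)
  "CACATCACAA" → prefix "CACATC" already present; 4 new (A, C, A, A)
  "CACATCACA" → prefix "CACATCACA" already present; 0 new (none)
  "ACCCTCCGA" → prefix "ACCCTCC" already present; 2 new (G, A)
  "TTAGACC" → 7 new (T, T, A, G, A, C, C)
  "GATT" → 4 new (G, A, T, T)
  "CAGCTCAC" → prefix "CA" already present; 6 new (G, C, T, C, A, C)
  "TATTG" → prefix "T" already present; 4 new (A, T, T, G)
Total nodes = 10 + 2 + 7 + 9 + 4 + 0 + 2 + 7 + 4 + 6 + 4 = 55

55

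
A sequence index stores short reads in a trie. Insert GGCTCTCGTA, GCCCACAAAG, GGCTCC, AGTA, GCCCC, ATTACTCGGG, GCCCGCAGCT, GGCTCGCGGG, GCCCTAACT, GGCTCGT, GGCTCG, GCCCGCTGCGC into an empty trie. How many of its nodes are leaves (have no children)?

11

A leaf is a node with no children — equivalently, the end of a word that is not a proper prefix of any other stored word.
Those words: "AGTA", "ATTACTCGGG", "GCCCACAAAG", "GCCCC", "GCCCGCAGCT", "GCCCGCTGCGC", "GCCCTAACT", "GGCTCC", "GGCTCGCGGG", "GGCTCGT", "GGCTCTCGTA"
Leaf count: 11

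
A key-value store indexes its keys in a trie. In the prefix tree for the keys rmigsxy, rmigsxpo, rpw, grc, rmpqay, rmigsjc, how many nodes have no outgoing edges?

6

A leaf is a node with no children — equivalently, the end of a word that is not a proper prefix of any other stored word.
Those words: "grc", "rmigsjc", "rmigsxpo", "rmigsxy", "rmpqay", "rpw"
Leaf count: 6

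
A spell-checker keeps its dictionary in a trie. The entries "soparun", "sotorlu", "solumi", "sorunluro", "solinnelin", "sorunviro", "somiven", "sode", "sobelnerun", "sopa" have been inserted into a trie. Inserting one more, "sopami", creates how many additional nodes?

2

The longest prefix of "sopami" already in the trie is "sopa" (length 4).
So 6 − 4 = 2 new nodes.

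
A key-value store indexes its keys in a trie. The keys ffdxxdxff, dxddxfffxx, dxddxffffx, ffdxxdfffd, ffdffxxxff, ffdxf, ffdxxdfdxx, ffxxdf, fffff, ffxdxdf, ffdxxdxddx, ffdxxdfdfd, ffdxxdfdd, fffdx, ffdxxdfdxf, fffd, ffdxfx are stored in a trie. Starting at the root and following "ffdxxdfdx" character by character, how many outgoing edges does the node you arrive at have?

Follow the path "ffdxxdfdx" to its node, then look at its outgoing edges.
Characters that immediately follow "ffdxxdfdx" among the stored strings: {f, x}.
That node has 2 child edges.

2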